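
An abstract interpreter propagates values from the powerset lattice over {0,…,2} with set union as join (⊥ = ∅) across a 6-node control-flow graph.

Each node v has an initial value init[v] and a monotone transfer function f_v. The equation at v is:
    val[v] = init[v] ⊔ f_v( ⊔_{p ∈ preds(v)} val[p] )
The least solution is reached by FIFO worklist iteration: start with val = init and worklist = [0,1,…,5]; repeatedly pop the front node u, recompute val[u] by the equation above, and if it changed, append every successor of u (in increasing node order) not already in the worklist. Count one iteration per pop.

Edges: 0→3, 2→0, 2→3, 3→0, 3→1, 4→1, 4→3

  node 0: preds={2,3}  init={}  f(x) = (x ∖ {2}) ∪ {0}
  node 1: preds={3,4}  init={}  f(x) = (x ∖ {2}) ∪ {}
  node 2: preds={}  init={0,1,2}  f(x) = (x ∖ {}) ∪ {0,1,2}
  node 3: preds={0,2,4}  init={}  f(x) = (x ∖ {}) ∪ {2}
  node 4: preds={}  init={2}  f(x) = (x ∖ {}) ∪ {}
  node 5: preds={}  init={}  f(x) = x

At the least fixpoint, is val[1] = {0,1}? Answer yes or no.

Iteration log — 8 steps:
  step 1. node 0  ⊔preds={0,1,2}  new={0,1}  old={}  +wl: 
  step 2. node 1  ⊔preds={2}  new={}  stable
  step 3. node 2  ⊔preds={}  new={0,1,2}  stable
  step 4. node 3  ⊔preds={0,1,2}  new={0,1,2}  old={}  +wl: 0,1
  step 5. node 4  ⊔preds={}  new={2}  stable
  step 6. node 5  ⊔preds={}  new={}  stable
  step 7. node 0  ⊔preds={0,1,2}  new={0,1}  stable
  step 8. node 1  ⊔preds={0,1,2}  new={0,1}  old={}  +wl: 

Least fixpoint reached:
  node 0: {0,1}
  node 1: {0,1}
  node 2: {0,1,2}
  node 3: {0,1,2}
  node 4: {2}
  node 5: {}

yes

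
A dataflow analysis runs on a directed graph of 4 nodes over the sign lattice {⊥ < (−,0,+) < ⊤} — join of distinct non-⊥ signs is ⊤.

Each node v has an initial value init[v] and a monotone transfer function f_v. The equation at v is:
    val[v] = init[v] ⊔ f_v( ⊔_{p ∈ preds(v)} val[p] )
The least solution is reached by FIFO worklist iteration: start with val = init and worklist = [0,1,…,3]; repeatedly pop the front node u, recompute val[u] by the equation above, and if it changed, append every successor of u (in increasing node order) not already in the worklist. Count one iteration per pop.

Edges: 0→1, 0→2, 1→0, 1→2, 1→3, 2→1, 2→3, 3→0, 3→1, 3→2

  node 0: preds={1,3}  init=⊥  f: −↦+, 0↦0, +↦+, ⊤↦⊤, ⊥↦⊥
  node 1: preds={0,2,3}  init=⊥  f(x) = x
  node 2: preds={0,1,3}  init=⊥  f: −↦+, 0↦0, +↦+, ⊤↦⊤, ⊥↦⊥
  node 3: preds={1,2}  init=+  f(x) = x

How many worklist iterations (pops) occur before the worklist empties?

Trace (6 dequeues):
  [1] u=0 | in + | out + | prev ⊥ | push {}
  [2] u=1 | in + | out + | prev ⊥ | push {0}
  [3] u=2 | in + | out + | prev ⊥ | push {1}
  [4] u=3 | in + | out + | ==
  [5] u=0 | in + | out + | ==
  [6] u=1 | in + | out + | ==

Converged values:
  [0] +
  [1] +
  [2] +
  [3] +

6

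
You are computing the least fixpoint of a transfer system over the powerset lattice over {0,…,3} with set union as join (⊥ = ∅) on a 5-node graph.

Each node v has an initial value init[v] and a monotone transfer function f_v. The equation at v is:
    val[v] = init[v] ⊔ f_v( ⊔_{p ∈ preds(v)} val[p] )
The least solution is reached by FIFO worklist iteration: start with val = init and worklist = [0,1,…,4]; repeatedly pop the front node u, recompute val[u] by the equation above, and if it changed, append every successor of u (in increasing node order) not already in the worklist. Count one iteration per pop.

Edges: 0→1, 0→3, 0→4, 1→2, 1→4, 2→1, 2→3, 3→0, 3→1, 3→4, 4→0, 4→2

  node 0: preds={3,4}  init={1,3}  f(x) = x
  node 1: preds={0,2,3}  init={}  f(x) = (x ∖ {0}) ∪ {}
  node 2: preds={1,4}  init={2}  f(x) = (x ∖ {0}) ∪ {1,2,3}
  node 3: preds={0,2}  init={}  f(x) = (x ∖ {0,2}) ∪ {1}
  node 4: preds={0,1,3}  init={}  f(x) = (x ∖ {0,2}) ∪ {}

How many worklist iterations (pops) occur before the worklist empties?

Iteration log — 8 steps:
  step 1. node 0  ⊔preds={}  new={1,3}  stable
  step 2. node 1  ⊔preds={1,2,3}  new={1,2,3}  old={}  +wl: 
  step 3. node 2  ⊔preds={1,2,3}  new={1,2,3}  old={2}  +wl: 1
  step 4. node 3  ⊔preds={1,2,3}  new={1,3}  old={}  +wl: 0
  step 5. node 4  ⊔preds={1,2,3}  new={1,3}  old={}  +wl: 2
  step 6. node 1  ⊔preds={1,2,3}  new={1,2,3}  stable
  step 7. node 0  ⊔preds={1,3}  new={1,3}  stable
  step 8. node 2  ⊔preds={1,2,3}  new={1,2,3}  stable

Least fixpoint reached:
  node 0: {1,3}
  node 1: {1,2,3}
  node 2: {1,2,3}
  node 3: {1,3}
  node 4: {1,3}

8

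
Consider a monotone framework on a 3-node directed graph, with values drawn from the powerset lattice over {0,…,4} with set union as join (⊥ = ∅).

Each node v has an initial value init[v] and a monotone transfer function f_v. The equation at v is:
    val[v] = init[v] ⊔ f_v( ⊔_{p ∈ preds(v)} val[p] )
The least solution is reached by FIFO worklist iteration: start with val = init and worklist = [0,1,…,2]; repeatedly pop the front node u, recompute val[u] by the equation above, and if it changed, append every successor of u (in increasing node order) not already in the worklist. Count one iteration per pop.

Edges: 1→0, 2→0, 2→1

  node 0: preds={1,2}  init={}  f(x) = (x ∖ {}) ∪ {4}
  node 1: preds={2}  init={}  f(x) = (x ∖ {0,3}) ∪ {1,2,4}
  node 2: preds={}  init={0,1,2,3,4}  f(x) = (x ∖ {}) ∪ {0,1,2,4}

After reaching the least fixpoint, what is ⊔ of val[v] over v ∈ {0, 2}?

{0,1,2,3,4}

Trace (4 dequeues):
  [1] u=0 | in {0,1,2,3,4} | out {0,1,2,3,4} | prev {} | push {}
  [2] u=1 | in {0,1,2,3,4} | out {1,2,4} | prev {} | push {0}
  [3] u=2 | in {} | out {0,1,2,3,4} | ==
  [4] u=0 | in {0,1,2,3,4} | out {0,1,2,3,4} | ==

Converged values:
  [0] {0,1,2,3,4}
  [1] {1,2,4}
  [2] {0,1,2,3,4}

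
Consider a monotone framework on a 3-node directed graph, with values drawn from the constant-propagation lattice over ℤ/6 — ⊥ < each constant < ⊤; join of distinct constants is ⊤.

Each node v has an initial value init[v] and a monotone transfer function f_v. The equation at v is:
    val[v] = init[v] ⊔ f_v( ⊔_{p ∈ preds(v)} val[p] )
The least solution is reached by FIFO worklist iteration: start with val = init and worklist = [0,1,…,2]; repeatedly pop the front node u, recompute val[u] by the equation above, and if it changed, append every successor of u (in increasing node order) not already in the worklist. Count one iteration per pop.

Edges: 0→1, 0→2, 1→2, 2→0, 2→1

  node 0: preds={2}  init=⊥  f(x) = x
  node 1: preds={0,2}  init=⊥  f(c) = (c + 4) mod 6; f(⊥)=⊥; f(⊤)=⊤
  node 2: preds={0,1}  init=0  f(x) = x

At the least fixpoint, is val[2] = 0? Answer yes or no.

no

Trace (6 dequeues):
  [1] u=0 | in 0 | out 0 | prev ⊥ | push {}
  [2] u=1 | in 0 | out 4 | prev ⊥ | push {}
  [3] u=2 | in ⊤ | out ⊤ | prev 0 | push {0,1}
  [4] u=0 | in ⊤ | out ⊤ | prev 0 | push {2}
  [5] u=1 | in ⊤ | out ⊤ | prev 4 | push {}
  [6] u=2 | in ⊤ | out ⊤ | ==

Converged values:
  [0] ⊤
  [1] ⊤
  [2] ⊤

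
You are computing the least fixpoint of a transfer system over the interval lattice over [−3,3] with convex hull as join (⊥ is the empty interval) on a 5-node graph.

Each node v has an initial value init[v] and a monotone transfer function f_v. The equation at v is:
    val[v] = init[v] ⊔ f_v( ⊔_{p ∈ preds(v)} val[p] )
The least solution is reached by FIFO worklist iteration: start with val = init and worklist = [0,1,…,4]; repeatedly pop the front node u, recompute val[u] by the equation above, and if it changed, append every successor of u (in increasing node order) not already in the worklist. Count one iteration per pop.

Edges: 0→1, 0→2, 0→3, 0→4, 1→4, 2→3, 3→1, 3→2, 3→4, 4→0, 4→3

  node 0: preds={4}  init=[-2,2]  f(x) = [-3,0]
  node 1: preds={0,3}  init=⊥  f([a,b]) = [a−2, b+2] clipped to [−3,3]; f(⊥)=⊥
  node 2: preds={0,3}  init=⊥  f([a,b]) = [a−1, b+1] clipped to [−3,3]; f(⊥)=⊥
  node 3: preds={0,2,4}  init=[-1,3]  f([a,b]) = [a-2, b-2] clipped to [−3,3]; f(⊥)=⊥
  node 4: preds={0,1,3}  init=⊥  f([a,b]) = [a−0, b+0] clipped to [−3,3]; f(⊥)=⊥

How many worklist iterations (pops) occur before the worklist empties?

Iteration log — 9 steps:
  step 1. node 0  ⊔preds=⊥  new=[-3,2]  old=[-2,2]  +wl: 
  step 2. node 1  ⊔preds=[-3,3]  new=[-3,3]  old=⊥  +wl: 
  step 3. node 2  ⊔preds=[-3,3]  new=[-3,3]  old=⊥  +wl: 
  step 4. node 3  ⊔preds=[-3,3]  new=[-3,3]  old=[-1,3]  +wl: 1,2
  step 5. node 4  ⊔preds=[-3,3]  new=[-3,3]  old=⊥  +wl: 0,3
  step 6. node 1  ⊔preds=[-3,3]  new=[-3,3]  stable
  step 7. node 2  ⊔preds=[-3,3]  new=[-3,3]  stable
  step 8. node 0  ⊔preds=[-3,3]  new=[-3,2]  stable
  step 9. node 3  ⊔preds=[-3,3]  new=[-3,3]  stable

Least fixpoint reached:
  node 0: [-3,2]
  node 1: [-3,3]
  node 2: [-3,3]
  node 3: [-3,3]
  node 4: [-3,3]

9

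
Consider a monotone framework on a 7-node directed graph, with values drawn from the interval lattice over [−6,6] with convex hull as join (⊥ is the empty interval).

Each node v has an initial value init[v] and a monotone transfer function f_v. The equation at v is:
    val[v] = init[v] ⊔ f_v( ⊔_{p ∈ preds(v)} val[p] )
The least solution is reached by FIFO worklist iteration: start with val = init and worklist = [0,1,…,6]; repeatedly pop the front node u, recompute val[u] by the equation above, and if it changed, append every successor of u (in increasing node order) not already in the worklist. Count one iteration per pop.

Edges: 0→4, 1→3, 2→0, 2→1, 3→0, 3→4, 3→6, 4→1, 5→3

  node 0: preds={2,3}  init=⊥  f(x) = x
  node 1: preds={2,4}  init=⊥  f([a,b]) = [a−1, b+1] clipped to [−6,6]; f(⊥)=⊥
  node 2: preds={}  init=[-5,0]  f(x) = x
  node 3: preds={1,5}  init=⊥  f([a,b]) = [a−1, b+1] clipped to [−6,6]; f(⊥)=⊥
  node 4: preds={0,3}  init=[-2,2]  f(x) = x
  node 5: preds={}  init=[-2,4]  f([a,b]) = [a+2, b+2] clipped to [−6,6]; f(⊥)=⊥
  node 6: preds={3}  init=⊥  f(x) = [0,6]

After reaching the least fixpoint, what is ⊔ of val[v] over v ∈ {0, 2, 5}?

Trace (15 dequeues):
  [1] u=0 | in [-5,0] | out [-5,0] | prev ⊥ | push {}
  [2] u=1 | in [-5,2] | out [-6,3] | prev ⊥ | push {}
  [3] u=2 | in ⊥ | out [-5,0] | ==
  [4] u=3 | in [-6,4] | out [-6,5] | prev ⊥ | push {0}
  [5] u=4 | in [-6,5] | out [-6,5] | prev [-2,2] | push {1}
  [6] u=5 | in ⊥ | out [-2,4] | ==
  [7] u=6 | in [-6,5] | out [0,6] | prev ⊥ | push {}
  [8] u=0 | in [-6,5] | out [-6,5] | prev [-5,0] | push {4}
  [9] u=1 | in [-6,5] | out [-6,6] | prev [-6,3] | push {3}
  [10] u=4 | in [-6,5] | out [-6,5] | ==
  [11] u=3 | in [-6,6] | out [-6,6] | prev [-6,5] | push {0,4,6}
  [12] u=0 | in [-6,6] | out [-6,6] | prev [-6,5] | push {}
  [13] u=4 | in [-6,6] | out [-6,6] | prev [-6,5] | push {1}
  [14] u=6 | in [-6,6] | out [0,6] | ==
  [15] u=1 | in [-6,6] | out [-6,6] | ==

Converged values:
  [0] [-6,6]
  [1] [-6,6]
  [2] [-5,0]
  [3] [-6,6]
  [4] [-6,6]
  [5] [-2,4]
  [6] [0,6]

[-6,6]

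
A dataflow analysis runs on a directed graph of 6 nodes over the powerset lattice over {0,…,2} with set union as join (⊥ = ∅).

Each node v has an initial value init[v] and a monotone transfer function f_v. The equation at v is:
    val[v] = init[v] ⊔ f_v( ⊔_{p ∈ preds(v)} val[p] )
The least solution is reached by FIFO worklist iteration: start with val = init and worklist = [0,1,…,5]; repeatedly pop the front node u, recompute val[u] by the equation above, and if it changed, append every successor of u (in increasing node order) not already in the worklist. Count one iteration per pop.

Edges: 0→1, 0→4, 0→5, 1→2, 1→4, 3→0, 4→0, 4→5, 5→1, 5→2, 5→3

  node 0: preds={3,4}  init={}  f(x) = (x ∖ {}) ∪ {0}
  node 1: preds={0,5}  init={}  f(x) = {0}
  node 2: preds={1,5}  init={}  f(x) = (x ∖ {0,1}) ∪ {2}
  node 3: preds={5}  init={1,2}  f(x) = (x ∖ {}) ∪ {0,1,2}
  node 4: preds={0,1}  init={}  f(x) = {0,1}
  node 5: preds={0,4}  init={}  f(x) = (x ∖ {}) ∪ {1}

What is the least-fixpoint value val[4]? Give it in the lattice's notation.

Trace (10 dequeues):
  [1] u=0 | in {1,2} | out {0,1,2} | prev {} | push {}
  [2] u=1 | in {0,1,2} | out {0} | prev {} | push {}
  [3] u=2 | in {0} | out {2} | prev {} | push {}
  [4] u=3 | in {} | out {0,1,2} | prev {1,2} | push {0}
  [5] u=4 | in {0,1,2} | out {0,1} | prev {} | push {}
  [6] u=5 | in {0,1,2} | out {0,1,2} | prev {} | push {1,2,3}
  [7] u=0 | in {0,1,2} | out {0,1,2} | ==
  [8] u=1 | in {0,1,2} | out {0} | ==
  [9] u=2 | in {0,1,2} | out {2} | ==
  [10] u=3 | in {0,1,2} | out {0,1,2} | ==

Converged values:
  [0] {0,1,2}
  [1] {0}
  [2] {2}
  [3] {0,1,2}
  [4] {0,1}
  [5] {0,1,2}

{0,1}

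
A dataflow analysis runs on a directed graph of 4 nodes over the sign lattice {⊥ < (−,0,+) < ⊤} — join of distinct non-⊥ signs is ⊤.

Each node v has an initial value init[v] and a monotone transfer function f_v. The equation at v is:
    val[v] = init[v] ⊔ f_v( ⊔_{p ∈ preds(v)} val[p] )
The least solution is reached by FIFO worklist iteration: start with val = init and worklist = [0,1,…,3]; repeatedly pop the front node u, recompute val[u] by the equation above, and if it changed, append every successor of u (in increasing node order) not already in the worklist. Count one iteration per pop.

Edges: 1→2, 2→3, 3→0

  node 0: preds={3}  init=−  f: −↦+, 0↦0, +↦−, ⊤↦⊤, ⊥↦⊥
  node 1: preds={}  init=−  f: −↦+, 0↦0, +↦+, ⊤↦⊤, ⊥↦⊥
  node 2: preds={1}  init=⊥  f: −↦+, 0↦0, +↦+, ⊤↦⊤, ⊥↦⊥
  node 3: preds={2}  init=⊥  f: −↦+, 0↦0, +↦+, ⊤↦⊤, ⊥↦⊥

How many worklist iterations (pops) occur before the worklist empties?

Trace (5 dequeues):
  [1] u=0 | in ⊥ | out − | ==
  [2] u=1 | in ⊥ | out − | ==
  [3] u=2 | in − | out + | prev ⊥ | push {}
  [4] u=3 | in + | out + | prev ⊥ | push {0}
  [5] u=0 | in + | out − | ==

Converged values:
  [0] −
  [1] −
  [2] +
  [3] +

5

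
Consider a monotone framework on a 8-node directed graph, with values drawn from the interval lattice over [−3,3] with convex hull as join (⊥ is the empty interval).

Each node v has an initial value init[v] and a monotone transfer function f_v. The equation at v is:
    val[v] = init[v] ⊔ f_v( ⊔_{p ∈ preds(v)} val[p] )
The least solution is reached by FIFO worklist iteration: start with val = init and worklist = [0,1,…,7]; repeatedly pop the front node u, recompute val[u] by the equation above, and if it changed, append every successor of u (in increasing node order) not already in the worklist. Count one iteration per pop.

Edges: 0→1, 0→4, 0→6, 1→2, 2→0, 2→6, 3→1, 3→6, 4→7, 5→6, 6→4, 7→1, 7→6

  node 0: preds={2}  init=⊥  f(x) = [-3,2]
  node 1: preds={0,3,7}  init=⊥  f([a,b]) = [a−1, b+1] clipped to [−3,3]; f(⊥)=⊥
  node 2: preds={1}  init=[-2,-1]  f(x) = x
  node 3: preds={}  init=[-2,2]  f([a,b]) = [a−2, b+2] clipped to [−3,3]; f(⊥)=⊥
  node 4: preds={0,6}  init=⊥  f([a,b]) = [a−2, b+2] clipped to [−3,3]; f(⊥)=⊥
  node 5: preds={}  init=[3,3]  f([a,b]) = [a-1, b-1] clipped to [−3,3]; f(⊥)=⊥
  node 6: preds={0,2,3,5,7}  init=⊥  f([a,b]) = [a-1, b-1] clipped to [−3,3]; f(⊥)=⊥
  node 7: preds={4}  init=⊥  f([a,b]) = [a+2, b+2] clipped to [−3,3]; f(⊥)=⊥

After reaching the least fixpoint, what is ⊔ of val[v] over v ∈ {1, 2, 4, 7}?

Worklist (12 pops):
  #1 pop 0: in=[-2,-1] → [-3,2] (was ⊥); enqueue []
  #2 pop 1: in=[-3,2] → [-3,3] (was ⊥); enqueue []
  #3 pop 2: in=[-3,3] → [-3,3] (was [-2,-1]); enqueue [0]
  #4 pop 3: in=⊥ → [-2,2] (no change)
  #5 pop 4: in=[-3,2] → [-3,3] (was ⊥); enqueue []
  #6 pop 5: in=⊥ → [3,3] (no change)
  #7 pop 6: in=[-3,3] → [-3,2] (was ⊥); enqueue [4]
  #8 pop 7: in=[-3,3] → [-1,3] (was ⊥); enqueue [1,6]
  #9 pop 0: in=[-3,3] → [-3,2] (no change)
  #10 pop 4: in=[-3,2] → [-3,3] (no change)
  #11 pop 1: in=[-3,3] → [-3,3] (no change)
  #12 pop 6: in=[-3,3] → [-3,2] (no change)

Fixpoint:
  val[0] = [-3,2]
  val[1] = [-3,3]
  val[2] = [-3,3]
  val[3] = [-2,2]
  val[4] = [-3,3]
  val[5] = [3,3]
  val[6] = [-3,2]
  val[7] = [-1,3]

[-3,3]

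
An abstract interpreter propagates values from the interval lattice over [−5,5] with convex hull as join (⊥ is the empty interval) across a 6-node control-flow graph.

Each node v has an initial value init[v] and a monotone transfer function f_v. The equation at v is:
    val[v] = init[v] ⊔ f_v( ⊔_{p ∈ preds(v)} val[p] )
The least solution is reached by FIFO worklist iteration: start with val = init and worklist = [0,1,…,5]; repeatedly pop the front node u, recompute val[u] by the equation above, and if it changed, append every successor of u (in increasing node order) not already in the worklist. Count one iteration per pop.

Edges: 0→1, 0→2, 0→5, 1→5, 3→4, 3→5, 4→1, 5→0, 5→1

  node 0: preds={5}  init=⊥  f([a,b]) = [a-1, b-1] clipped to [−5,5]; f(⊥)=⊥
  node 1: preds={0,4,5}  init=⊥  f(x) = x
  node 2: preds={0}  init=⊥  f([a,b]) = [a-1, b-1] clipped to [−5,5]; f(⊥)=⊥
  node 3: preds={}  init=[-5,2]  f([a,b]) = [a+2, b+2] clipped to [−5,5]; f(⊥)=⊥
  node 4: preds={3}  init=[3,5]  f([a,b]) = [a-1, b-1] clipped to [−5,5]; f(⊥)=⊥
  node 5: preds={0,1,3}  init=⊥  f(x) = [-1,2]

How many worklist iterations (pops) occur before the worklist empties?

Worklist (11 pops):
  #1 pop 0: in=⊥ → ⊥ (no change)
  #2 pop 1: in=[3,5] → [3,5] (was ⊥); enqueue []
  #3 pop 2: in=⊥ → ⊥ (no change)
  #4 pop 3: in=⊥ → [-5,2] (no change)
  #5 pop 4: in=[-5,2] → [-5,5] (was [3,5]); enqueue [1]
  #6 pop 5: in=[-5,5] → [-1,2] (was ⊥); enqueue [0]
  #7 pop 1: in=[-5,5] → [-5,5] (was [3,5]); enqueue [5]
  #8 pop 0: in=[-1,2] → [-2,1] (was ⊥); enqueue [1,2]
  #9 pop 5: in=[-5,5] → [-1,2] (no change)
  #10 pop 1: in=[-5,5] → [-5,5] (no change)
  #11 pop 2: in=[-2,1] → [-3,0] (was ⊥); enqueue []

Fixpoint:
  val[0] = [-2,1]
  val[1] = [-5,5]
  val[2] = [-3,0]
  val[3] = [-5,2]
  val[4] = [-5,5]
  val[5] = [-1,2]

11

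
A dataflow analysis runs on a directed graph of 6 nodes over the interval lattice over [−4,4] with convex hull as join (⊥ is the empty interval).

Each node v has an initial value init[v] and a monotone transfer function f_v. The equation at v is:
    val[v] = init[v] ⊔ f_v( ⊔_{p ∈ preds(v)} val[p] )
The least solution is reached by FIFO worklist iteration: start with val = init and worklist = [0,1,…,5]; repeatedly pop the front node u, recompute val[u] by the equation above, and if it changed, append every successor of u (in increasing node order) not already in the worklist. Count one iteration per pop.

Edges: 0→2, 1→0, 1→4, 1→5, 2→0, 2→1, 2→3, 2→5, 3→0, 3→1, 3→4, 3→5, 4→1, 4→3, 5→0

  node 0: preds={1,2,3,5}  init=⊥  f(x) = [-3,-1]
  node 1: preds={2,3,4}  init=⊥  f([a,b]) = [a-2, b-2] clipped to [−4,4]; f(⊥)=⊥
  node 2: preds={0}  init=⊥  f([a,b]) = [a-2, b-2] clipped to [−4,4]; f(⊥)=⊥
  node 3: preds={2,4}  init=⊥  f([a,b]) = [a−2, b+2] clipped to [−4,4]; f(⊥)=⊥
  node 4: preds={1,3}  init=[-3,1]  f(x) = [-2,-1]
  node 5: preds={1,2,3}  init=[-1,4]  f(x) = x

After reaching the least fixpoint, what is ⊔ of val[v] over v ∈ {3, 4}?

Trace (11 dequeues):
  [1] u=0 | in [-1,4] | out [-3,-1] | prev ⊥ | push {}
  [2] u=1 | in [-3,1] | out [-4,-1] | prev ⊥ | push {0}
  [3] u=2 | in [-3,-1] | out [-4,-3] | prev ⊥ | push {1}
  [4] u=3 | in [-4,1] | out [-4,3] | prev ⊥ | push {}
  [5] u=4 | in [-4,3] | out [-3,1] | ==
  [6] u=5 | in [-4,3] | out [-4,4] | prev [-1,4] | push {}
  [7] u=0 | in [-4,4] | out [-3,-1] | ==
  [8] u=1 | in [-4,3] | out [-4,1] | prev [-4,-1] | push {0,4,5}
  [9] u=0 | in [-4,4] | out [-3,-1] | ==
  [10] u=4 | in [-4,3] | out [-3,1] | ==
  [11] u=5 | in [-4,3] | out [-4,4] | ==

Converged values:
  [0] [-3,-1]
  [1] [-4,1]
  [2] [-4,-3]
  [3] [-4,3]
  [4] [-3,1]
  [5] [-4,4]

[-4,3]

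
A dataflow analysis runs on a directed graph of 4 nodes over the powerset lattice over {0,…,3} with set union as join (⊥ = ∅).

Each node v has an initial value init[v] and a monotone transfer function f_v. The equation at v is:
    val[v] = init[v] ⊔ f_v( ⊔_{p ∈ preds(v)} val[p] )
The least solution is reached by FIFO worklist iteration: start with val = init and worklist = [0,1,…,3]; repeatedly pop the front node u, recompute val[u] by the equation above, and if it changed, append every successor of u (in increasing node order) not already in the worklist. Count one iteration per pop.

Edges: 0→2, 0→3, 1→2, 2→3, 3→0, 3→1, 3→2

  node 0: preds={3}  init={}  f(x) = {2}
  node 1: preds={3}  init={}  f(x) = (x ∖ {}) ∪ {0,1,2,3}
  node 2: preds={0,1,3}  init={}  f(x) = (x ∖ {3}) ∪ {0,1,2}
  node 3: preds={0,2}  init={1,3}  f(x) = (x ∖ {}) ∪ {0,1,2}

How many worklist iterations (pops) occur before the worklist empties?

Trace (7 dequeues):
  [1] u=0 | in {1,3} | out {2} | prev {} | push {}
  [2] u=1 | in {1,3} | out {0,1,2,3} | prev {} | push {}
  [3] u=2 | in {0,1,2,3} | out {0,1,2} | prev {} | push {}
  [4] u=3 | in {0,1,2} | out {0,1,2,3} | prev {1,3} | push {0,1,2}
  [5] u=0 | in {0,1,2,3} | out {2} | ==
  [6] u=1 | in {0,1,2,3} | out {0,1,2,3} | ==
  [7] u=2 | in {0,1,2,3} | out {0,1,2} | ==

Converged values:
  [0] {2}
  [1] {0,1,2,3}
  [2] {0,1,2}
  [3] {0,1,2,3}

7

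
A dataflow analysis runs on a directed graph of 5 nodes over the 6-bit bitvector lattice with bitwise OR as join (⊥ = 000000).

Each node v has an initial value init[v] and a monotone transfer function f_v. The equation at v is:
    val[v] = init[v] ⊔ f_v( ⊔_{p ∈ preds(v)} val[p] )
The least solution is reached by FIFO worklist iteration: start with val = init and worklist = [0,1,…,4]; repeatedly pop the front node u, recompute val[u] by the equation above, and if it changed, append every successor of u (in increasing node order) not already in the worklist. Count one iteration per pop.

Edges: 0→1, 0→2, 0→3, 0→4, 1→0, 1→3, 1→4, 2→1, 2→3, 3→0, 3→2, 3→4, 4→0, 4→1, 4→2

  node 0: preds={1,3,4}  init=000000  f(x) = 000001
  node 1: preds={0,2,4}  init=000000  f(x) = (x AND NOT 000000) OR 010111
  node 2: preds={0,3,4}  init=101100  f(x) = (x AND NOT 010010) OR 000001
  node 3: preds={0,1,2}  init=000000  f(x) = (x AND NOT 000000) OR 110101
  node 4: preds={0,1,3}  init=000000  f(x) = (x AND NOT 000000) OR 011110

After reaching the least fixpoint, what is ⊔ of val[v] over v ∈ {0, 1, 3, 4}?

Iteration log — 8 steps:
  step 1. node 0  ⊔preds=000000  new=000001  old=000000  +wl: 
  step 2. node 1  ⊔preds=101101  new=111111  old=000000  +wl: 0
  step 3. node 2  ⊔preds=000001  new=101101  old=101100  +wl: 1
  step 4. node 3  ⊔preds=111111  new=111111  old=000000  +wl: 2
  step 5. node 4  ⊔preds=111111  new=111111  old=000000  +wl: 
  step 6. node 0  ⊔preds=111111  new=000001  stable
  step 7. node 1  ⊔preds=111111  new=111111  stable
  step 8. node 2  ⊔preds=111111  new=101101  stable

Least fixpoint reached:
  node 0: 000001
  node 1: 111111
  node 2: 101101
  node 3: 111111
  node 4: 111111

111111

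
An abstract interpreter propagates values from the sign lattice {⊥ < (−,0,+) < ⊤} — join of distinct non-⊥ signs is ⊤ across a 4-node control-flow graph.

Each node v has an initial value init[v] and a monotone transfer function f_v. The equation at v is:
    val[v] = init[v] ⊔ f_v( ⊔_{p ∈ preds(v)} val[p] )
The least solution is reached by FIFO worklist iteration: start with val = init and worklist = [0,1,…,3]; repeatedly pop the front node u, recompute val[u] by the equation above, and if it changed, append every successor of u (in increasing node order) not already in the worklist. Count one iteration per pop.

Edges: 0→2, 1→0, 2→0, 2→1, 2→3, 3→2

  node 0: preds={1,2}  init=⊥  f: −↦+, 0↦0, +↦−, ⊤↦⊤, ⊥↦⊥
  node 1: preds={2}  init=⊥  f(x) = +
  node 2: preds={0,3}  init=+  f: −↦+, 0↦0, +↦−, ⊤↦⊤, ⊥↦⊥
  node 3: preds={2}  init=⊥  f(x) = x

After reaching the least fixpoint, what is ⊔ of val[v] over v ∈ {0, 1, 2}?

Worklist (10 pops):
  #1 pop 0: in=+ → − (was ⊥); enqueue []
  #2 pop 1: in=+ → + (was ⊥); enqueue [0]
  #3 pop 2: in=− → + (no change)
  #4 pop 3: in=+ → + (was ⊥); enqueue [2]
  #5 pop 0: in=+ → − (no change)
  #6 pop 2: in=⊤ → ⊤ (was +); enqueue [0,1,3]
  #7 pop 0: in=⊤ → ⊤ (was −); enqueue [2]
  #8 pop 1: in=⊤ → + (no change)
  #9 pop 3: in=⊤ → ⊤ (was +); enqueue []
  #10 pop 2: in=⊤ → ⊤ (no change)

Fixpoint:
  val[0] = ⊤
  val[1] = +
  val[2] = ⊤
  val[3] = ⊤

⊤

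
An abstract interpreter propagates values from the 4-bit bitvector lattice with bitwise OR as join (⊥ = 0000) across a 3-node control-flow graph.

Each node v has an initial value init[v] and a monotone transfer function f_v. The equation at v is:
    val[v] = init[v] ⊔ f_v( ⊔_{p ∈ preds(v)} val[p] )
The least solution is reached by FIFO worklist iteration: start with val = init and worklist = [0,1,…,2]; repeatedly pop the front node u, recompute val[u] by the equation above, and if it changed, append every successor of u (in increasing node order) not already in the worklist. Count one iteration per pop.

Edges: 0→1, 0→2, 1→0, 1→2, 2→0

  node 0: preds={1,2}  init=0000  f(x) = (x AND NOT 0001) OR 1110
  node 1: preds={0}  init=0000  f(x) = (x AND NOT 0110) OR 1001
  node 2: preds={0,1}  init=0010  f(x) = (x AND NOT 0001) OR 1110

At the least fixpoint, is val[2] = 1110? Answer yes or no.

yes

Iteration log — 4 steps:
  step 1. node 0  ⊔preds=0010  new=1110  old=0000  +wl: 
  step 2. node 1  ⊔preds=1110  new=1001  old=0000  +wl: 0
  step 3. node 2  ⊔preds=1111  new=1110  old=0010  +wl: 
  step 4. node 0  ⊔preds=1111  new=1110  stable

Least fixpoint reached:
  node 0: 1110
  node 1: 1001
  node 2: 1110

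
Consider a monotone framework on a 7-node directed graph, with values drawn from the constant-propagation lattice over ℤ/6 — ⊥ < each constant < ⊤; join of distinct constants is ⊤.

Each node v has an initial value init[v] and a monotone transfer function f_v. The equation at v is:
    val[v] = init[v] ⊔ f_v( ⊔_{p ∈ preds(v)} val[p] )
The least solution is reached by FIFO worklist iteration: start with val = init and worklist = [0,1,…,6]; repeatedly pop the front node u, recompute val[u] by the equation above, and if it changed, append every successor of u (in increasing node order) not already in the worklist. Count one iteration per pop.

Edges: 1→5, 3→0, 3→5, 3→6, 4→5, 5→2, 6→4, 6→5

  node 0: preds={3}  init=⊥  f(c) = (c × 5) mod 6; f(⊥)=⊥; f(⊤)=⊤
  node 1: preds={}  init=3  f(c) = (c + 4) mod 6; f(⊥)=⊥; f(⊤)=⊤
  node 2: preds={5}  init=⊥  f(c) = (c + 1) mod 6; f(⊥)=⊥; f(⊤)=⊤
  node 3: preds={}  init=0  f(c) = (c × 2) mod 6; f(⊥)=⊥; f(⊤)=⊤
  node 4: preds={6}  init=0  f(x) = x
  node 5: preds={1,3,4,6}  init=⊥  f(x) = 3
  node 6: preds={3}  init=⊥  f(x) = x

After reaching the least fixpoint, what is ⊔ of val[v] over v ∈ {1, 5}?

3

Worklist (10 pops):
  #1 pop 0: in=0 → 0 (was ⊥); enqueue []
  #2 pop 1: in=⊥ → 3 (no change)
  #3 pop 2: in=⊥ → ⊥ (no change)
  #4 pop 3: in=⊥ → 0 (no change)
  #5 pop 4: in=⊥ → 0 (no change)
  #6 pop 5: in=⊤ → 3 (was ⊥); enqueue [2]
  #7 pop 6: in=0 → 0 (was ⊥); enqueue [4,5]
  #8 pop 2: in=3 → 4 (was ⊥); enqueue []
  #9 pop 4: in=0 → 0 (no change)
  #10 pop 5: in=⊤ → 3 (no change)

Fixpoint:
  val[0] = 0
  val[1] = 3
  val[2] = 4
  val[3] = 0
  val[4] = 0
  val[5] = 3
  val[6] = 0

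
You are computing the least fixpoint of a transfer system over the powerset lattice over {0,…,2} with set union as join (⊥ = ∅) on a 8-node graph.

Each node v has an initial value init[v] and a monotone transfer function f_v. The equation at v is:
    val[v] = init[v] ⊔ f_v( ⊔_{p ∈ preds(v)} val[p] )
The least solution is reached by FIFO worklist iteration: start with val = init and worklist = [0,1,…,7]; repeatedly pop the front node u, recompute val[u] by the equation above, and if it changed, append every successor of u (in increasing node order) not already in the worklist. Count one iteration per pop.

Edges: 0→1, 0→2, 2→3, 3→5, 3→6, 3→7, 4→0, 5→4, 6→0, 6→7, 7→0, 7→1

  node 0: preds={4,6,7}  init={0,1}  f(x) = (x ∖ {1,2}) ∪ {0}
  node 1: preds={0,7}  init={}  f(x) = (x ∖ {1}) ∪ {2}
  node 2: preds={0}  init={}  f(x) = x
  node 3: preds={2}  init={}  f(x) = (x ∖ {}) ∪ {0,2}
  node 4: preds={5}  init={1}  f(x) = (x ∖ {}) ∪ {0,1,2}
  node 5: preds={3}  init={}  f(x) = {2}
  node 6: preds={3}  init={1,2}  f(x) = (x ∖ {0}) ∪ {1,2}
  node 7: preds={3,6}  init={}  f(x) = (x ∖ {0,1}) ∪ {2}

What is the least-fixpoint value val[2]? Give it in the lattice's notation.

Iteration log — 11 steps:
  step 1. node 0  ⊔preds={1,2}  new={0,1}  stable
  step 2. node 1  ⊔preds={0,1}  new={0,2}  old={}  +wl: 
  step 3. node 2  ⊔preds={0,1}  new={0,1}  old={}  +wl: 
  step 4. node 3  ⊔preds={0,1}  new={0,1,2}  old={}  +wl: 
  step 5. node 4  ⊔preds={}  new={0,1,2}  old={1}  +wl: 0
  step 6. node 5  ⊔preds={0,1,2}  new={2}  old={}  +wl: 4
  step 7. node 6  ⊔preds={0,1,2}  new={1,2}  stable
  step 8. node 7  ⊔preds={0,1,2}  new={2}  old={}  +wl: 1
  step 9. node 0  ⊔preds={0,1,2}  new={0,1}  stable
  step 10. node 4  ⊔preds={2}  new={0,1,2}  stable
  step 11. node 1  ⊔preds={0,1,2}  new={0,2}  stable

Least fixpoint reached:
  node 0: {0,1}
  node 1: {0,2}
  node 2: {0,1}
  node 3: {0,1,2}
  node 4: {0,1,2}
  node 5: {2}
  node 6: {1,2}
  node 7: {2}

{0,1}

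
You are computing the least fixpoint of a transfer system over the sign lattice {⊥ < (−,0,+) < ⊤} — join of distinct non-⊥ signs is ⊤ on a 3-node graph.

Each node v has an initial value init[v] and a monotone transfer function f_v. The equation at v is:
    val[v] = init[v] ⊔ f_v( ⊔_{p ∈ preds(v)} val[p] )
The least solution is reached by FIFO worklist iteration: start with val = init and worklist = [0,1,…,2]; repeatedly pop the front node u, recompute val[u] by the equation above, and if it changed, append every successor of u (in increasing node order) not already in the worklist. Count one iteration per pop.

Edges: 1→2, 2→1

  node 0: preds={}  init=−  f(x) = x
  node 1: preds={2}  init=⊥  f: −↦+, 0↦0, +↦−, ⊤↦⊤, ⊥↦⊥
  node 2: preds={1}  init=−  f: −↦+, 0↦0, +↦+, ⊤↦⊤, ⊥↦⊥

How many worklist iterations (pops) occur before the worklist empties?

5

Trace (5 dequeues):
  [1] u=0 | in ⊥ | out − | ==
  [2] u=1 | in − | out + | prev ⊥ | push {}
  [3] u=2 | in + | out ⊤ | prev − | push {1}
  [4] u=1 | in ⊤ | out ⊤ | prev + | push {2}
  [5] u=2 | in ⊤ | out ⊤ | ==

Converged values:
  [0] −
  [1] ⊤
  [2] ⊤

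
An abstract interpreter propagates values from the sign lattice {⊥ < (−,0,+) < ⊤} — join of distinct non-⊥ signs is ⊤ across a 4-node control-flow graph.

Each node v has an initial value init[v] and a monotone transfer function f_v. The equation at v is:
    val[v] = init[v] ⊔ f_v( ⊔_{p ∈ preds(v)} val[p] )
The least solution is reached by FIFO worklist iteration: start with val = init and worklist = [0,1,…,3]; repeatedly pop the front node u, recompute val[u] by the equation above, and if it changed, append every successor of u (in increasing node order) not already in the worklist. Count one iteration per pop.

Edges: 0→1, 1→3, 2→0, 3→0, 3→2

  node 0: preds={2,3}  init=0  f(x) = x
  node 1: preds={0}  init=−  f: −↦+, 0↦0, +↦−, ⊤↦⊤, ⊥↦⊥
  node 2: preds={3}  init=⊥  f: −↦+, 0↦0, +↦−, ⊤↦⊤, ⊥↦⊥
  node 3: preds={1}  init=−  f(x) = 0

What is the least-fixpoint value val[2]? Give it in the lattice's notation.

Trace (7 dequeues):
  [1] u=0 | in − | out ⊤ | prev 0 | push {}
  [2] u=1 | in ⊤ | out ⊤ | prev − | push {}
  [3] u=2 | in − | out + | prev ⊥ | push {0}
  [4] u=3 | in ⊤ | out ⊤ | prev − | push {2}
  [5] u=0 | in ⊤ | out ⊤ | ==
  [6] u=2 | in ⊤ | out ⊤ | prev + | push {0}
  [7] u=0 | in ⊤ | out ⊤ | ==

Converged values:
  [0] ⊤
  [1] ⊤
  [2] ⊤
  [3] ⊤

⊤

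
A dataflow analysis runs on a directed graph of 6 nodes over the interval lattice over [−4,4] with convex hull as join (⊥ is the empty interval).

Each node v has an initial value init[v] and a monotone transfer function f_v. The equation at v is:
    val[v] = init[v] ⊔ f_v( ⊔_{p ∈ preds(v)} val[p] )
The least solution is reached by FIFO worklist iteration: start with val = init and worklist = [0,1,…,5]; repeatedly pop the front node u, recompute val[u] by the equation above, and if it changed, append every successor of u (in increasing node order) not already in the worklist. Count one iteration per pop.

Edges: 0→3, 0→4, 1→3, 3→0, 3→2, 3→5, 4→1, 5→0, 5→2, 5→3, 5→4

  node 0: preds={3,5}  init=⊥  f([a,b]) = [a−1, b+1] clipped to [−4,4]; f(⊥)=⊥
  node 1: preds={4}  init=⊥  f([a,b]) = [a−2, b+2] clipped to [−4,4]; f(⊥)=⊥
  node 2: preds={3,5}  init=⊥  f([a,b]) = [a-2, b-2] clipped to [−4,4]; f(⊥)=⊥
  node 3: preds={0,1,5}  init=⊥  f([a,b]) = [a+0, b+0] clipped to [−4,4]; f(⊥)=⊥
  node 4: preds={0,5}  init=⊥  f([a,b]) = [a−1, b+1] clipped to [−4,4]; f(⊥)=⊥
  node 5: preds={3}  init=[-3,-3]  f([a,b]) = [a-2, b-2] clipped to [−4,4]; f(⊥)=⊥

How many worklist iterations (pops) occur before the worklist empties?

Worklist (31 pops):
  #1 pop 0: in=[-3,-3] → [-4,-2] (was ⊥); enqueue []
  #2 pop 1: in=⊥ → ⊥ (no change)
  #3 pop 2: in=[-3,-3] → [-4,-4] (was ⊥); enqueue []
  #4 pop 3: in=[-4,-2] → [-4,-2] (was ⊥); enqueue [0,2]
  #5 pop 4: in=[-4,-2] → [-4,-1] (was ⊥); enqueue [1]
  #6 pop 5: in=[-4,-2] → [-4,-3] (was [-3,-3]); enqueue [3,4]
  #7 pop 0: in=[-4,-2] → [-4,-1] (was [-4,-2]); enqueue []
  #8 pop 2: in=[-4,-2] → [-4,-4] (no change)
  #9 pop 1: in=[-4,-1] → [-4,1] (was ⊥); enqueue []
  #10 pop 3: in=[-4,1] → [-4,1] (was [-4,-2]); enqueue [0,2,5]
  #11 pop 4: in=[-4,-1] → [-4,0] (was [-4,-1]); enqueue [1]
  #12 pop 0: in=[-4,1] → [-4,2] (was [-4,-1]); enqueue [3,4]
  #13 pop 2: in=[-4,1] → [-4,-1] (was [-4,-4]); enqueue []
  #14 pop 5: in=[-4,1] → [-4,-1] (was [-4,-3]); enqueue [0,2]
  #15 pop 1: in=[-4,0] → [-4,2] (was [-4,1]); enqueue []
  #16 pop 3: in=[-4,2] → [-4,2] (was [-4,1]); enqueue [5]
  #17 pop 4: in=[-4,2] → [-4,3] (was [-4,0]); enqueue [1]
  #18 pop 0: in=[-4,2] → [-4,3] (was [-4,2]); enqueue [3,4]
  #19 pop 2: in=[-4,2] → [-4,0] (was [-4,-1]); enqueue []
  #20 pop 5: in=[-4,2] → [-4,0] (was [-4,-1]); enqueue [0,2]
  #21 pop 1: in=[-4,3] → [-4,4] (was [-4,2]); enqueue []
  #22 pop 3: in=[-4,4] → [-4,4] (was [-4,2]); enqueue [5]
  #23 pop 4: in=[-4,3] → [-4,4] (was [-4,3]); enqueue [1]
  #24 pop 0: in=[-4,4] → [-4,4] (was [-4,3]); enqueue [3,4]
  #25 pop 2: in=[-4,4] → [-4,2] (was [-4,0]); enqueue []
  #26 pop 5: in=[-4,4] → [-4,2] (was [-4,0]); enqueue [0,2]
  #27 pop 1: in=[-4,4] → [-4,4] (no change)
  #28 pop 3: in=[-4,4] → [-4,4] (no change)
  #29 pop 4: in=[-4,4] → [-4,4] (no change)
  #30 pop 0: in=[-4,4] → [-4,4] (no change)
  #31 pop 2: in=[-4,4] → [-4,2] (no change)

Fixpoint:
  val[0] = [-4,4]
  val[1] = [-4,4]
  val[2] = [-4,2]
  val[3] = [-4,4]
  val[4] = [-4,4]
  val[5] = [-4,2]

31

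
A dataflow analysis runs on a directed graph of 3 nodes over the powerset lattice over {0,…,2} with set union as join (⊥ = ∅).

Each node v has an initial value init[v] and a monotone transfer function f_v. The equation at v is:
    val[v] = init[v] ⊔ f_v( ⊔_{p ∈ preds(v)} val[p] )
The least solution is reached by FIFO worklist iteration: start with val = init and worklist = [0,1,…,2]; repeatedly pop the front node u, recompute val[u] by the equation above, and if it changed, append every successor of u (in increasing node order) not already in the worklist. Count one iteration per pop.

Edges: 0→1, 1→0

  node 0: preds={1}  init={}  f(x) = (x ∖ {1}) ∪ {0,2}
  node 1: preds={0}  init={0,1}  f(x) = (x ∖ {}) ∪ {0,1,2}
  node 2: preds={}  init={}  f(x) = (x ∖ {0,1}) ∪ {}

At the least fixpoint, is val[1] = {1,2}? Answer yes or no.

Iteration log — 4 steps:
  step 1. node 0  ⊔preds={0,1}  new={0,2}  old={}  +wl: 
  step 2. node 1  ⊔preds={0,2}  new={0,1,2}  old={0,1}  +wl: 0
  step 3. node 2  ⊔preds={}  new={}  stable
  step 4. node 0  ⊔preds={0,1,2}  new={0,2}  stable

Least fixpoint reached:
  node 0: {0,2}
  node 1: {0,1,2}
  node 2: {}

no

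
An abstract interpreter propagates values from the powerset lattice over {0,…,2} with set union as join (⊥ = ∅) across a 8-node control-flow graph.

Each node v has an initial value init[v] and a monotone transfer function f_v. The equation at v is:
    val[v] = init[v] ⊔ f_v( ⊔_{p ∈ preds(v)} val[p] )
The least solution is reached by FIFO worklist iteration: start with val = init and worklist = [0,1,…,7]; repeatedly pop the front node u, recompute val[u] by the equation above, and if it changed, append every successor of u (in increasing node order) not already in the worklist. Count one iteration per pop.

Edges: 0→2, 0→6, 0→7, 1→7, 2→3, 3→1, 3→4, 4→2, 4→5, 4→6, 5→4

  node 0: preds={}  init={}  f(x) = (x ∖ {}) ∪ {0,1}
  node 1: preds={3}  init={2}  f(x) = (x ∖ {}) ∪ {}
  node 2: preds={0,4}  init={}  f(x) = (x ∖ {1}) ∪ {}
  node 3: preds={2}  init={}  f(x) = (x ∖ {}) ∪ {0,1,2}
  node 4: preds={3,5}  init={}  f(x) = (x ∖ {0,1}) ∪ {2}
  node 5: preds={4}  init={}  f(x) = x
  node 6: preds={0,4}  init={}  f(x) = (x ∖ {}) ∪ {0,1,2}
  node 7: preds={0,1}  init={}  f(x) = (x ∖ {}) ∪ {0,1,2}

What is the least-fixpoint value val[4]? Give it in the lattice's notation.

Iteration log — 13 steps:
  step 1. node 0  ⊔preds={}  new={0,1}  old={}  +wl: 
  step 2. node 1  ⊔preds={}  new={2}  stable
  step 3. node 2  ⊔preds={0,1}  new={0}  old={}  +wl: 
  step 4. node 3  ⊔preds={0}  new={0,1,2}  old={}  +wl: 1
  step 5. node 4  ⊔preds={0,1,2}  new={2}  old={}  +wl: 2
  step 6. node 5  ⊔preds={2}  new={2}  old={}  +wl: 4
  step 7. node 6  ⊔preds={0,1,2}  new={0,1,2}  old={}  +wl: 
  step 8. node 7  ⊔preds={0,1,2}  new={0,1,2}  old={}  +wl: 
  step 9. node 1  ⊔preds={0,1,2}  new={0,1,2}  old={2}  +wl: 7
  step 10. node 2  ⊔preds={0,1,2}  new={0,2}  old={0}  +wl: 3
  step 11. node 4  ⊔preds={0,1,2}  new={2}  stable
  step 12. node 7  ⊔preds={0,1,2}  new={0,1,2}  stable
  step 13. node 3  ⊔preds={0,2}  new={0,1,2}  stable

Least fixpoint reached:
  node 0: {0,1}
  node 1: {0,1,2}
  node 2: {0,2}
  node 3: {0,1,2}
  node 4: {2}
  node 5: {2}
  node 6: {0,1,2}
  node 7: {0,1,2}

{2}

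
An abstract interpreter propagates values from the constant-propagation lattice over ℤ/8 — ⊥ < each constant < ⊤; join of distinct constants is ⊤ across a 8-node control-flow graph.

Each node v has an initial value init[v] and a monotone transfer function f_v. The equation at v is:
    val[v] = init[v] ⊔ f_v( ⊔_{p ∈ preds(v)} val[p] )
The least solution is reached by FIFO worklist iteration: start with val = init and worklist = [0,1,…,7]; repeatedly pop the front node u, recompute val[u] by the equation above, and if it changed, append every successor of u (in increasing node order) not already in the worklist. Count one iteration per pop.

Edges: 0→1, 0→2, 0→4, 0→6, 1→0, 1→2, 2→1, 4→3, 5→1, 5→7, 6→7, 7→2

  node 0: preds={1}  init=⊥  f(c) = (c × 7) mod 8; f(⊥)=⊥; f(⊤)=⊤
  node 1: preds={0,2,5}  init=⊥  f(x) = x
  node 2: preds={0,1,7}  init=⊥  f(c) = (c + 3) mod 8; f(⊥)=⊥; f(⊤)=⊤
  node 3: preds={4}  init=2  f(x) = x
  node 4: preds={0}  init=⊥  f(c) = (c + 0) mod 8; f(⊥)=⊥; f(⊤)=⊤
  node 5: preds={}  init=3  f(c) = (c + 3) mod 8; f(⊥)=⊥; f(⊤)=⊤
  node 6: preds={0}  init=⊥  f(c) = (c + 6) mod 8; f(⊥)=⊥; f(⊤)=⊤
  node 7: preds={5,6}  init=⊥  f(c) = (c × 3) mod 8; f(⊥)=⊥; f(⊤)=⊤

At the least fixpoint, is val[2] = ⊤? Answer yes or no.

Iteration log — 23 steps:
  step 1. node 0  ⊔preds=⊥  new=⊥  stable
  step 2. node 1  ⊔preds=3  new=3  old=⊥  +wl: 0
  step 3. node 2  ⊔preds=3  new=6  old=⊥  +wl: 1
  step 4. node 3  ⊔preds=⊥  new=2  stable
  step 5. node 4  ⊔preds=⊥  new=⊥  stable
  step 6. node 5  ⊔preds=⊥  new=3  stable
  step 7. node 6  ⊔preds=⊥  new=⊥  stable
  step 8. node 7  ⊔preds=3  new=1  old=⊥  +wl: 2
  step 9. node 0  ⊔preds=3  new=5  old=⊥  +wl: 4,6
  step 10. node 1  ⊔preds=⊤  new=⊤  old=3  +wl: 0
  step 11. node 2  ⊔preds=⊤  new=⊤  old=6  +wl: 1
  step 12. node 4  ⊔preds=5  new=5  old=⊥  +wl: 3
  step 13. node 6  ⊔preds=5  new=3  old=⊥  +wl: 7
  step 14. node 0  ⊔preds=⊤  new=⊤  old=5  +wl: 2,4,6
  step 15. node 1  ⊔preds=⊤  new=⊤  stable
  step 16. node 3  ⊔preds=5  new=⊤  old=2  +wl: 
  step 17. node 7  ⊔preds=3  new=1  stable
  step 18. node 2  ⊔preds=⊤  new=⊤  stable
  step 19. node 4  ⊔preds=⊤  new=⊤  old=5  +wl: 3
  step 20. node 6  ⊔preds=⊤  new=⊤  old=3  +wl: 7
  step 21. node 3  ⊔preds=⊤  new=⊤  stable
  step 22. node 7  ⊔preds=⊤  new=⊤  old=1  +wl: 2
  step 23. node 2  ⊔preds=⊤  new=⊤  stable

Least fixpoint reached:
  node 0: ⊤
  node 1: ⊤
  node 2: ⊤
  node 3: ⊤
  node 4: ⊤
  node 5: 3
  node 6: ⊤
  node 7: ⊤

yes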